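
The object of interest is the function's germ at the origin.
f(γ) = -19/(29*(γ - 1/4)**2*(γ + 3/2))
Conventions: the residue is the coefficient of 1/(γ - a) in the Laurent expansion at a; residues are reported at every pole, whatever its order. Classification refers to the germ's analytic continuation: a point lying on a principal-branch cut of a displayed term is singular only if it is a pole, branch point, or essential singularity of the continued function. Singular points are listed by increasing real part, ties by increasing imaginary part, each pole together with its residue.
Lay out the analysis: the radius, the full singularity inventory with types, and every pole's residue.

Denominator factor (γ + 3/2): pole of order 1 at -3/2, modulus 3/2.
Denominator factor (γ - 1/4)^2: pole of order 2 at 1/4, modulus 1/4.
The radius of convergence is the smallest modulus among the singular points: 1/4.
At the order-1 pole -3/2 set g(γ) = (γ - (-3/2))*f(γ) = -19/(29*(γ - 1/4)**2).
Simple pole: residue = g(a) at a = -3/2, which is -304/1421.
At the order-2 pole 1/4 set g(γ) = (γ - (1/4))^2*f(γ) = -19/(29*(γ + 3/2)).
Order-2 pole: residue = g'(a); g'(1/4) = 304/1421, so the residue is 304/1421.
List the singular points by increasing real part (a conjugate pair: the negative imaginary part first).

Radius of convergence at 0: 1/4.
At -3/2: a pole of order 1; residue -304/1421.
At 1/4: a pole of order 2; residue 304/1421.


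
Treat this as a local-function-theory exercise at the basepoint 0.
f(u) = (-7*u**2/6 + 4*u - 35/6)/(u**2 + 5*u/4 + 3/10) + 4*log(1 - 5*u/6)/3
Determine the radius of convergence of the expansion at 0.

The radius of convergence is 5/8 - (1/40)*sqrt(145).

Denominator factor (u**2 + 5*u/4 + 3/10): discriminant 29/80, real irrational roots -5/8 + (1/40)*sqrt(145) and -5/8 - (1/40)*sqrt(145); poles of order 1, moduli 5/8 - (1/40)*sqrt(145) and 5/8 + (1/40)*sqrt(145).
Branch term (4/3)*log(1 - u/(6/5)): its argument vanishes at u = 6/5, a logarithmic branch point, modulus 6/5.
The radius of convergence is the smallest modulus among the singular points: 5/8 - (1/40)*sqrt(145).


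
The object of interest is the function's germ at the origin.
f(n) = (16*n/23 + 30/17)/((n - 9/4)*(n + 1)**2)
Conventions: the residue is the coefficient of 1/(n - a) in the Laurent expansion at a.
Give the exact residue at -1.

At the order-2 pole -1 set g(n) = (n - (-1))^2*f(n) = (16*n/23 + 30/17)/(n - 9/4).
Order-2 pole: residue = g'(a); g'(-1) = -20832/66079, so the residue is -20832/66079.

The residue is -20832/66079.


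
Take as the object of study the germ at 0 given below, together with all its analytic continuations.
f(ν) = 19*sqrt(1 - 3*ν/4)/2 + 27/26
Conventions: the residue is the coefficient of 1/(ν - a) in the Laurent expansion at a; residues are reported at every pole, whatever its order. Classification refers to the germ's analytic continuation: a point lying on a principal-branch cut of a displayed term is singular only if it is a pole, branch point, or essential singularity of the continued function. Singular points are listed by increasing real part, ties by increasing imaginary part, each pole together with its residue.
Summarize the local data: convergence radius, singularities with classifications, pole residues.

Branch term (19/2)*sqrt(1 - ν/(4/3)): its argument vanishes at ν = 4/3, a square-root branch point, modulus 4/3.
The radius of convergence is the smallest modulus among the singular points: 4/3.

Radius of convergence at 0: 4/3.
At 4/3: an algebraic (square-root) branch point.


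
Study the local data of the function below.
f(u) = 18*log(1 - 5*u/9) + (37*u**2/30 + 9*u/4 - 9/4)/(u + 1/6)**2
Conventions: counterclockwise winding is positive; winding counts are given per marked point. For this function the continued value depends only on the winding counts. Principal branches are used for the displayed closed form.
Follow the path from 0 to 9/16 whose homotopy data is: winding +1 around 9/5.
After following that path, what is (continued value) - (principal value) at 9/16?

The rational part is single-valued and drops out of the difference; each branch term changes only by its own monodromy.
(18)*log(1 - u/(9/5)): each positive loop around 9/5 adds 2*pi*i to the log, so winding +1 contributes (18)*(1)*2*pi*i = (36)*pi*i.
Summing the contributions at u = 9/16 gives (36)*pi*i.

Continued minus principal equals (36)*pi*i.


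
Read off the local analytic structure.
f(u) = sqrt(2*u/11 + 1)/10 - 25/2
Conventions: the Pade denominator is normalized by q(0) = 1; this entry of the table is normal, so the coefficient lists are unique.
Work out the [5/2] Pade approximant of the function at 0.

The Pade approximant has numerator coefficients [-62/5, -445/154, -515/3388, 1/18634, -1/1639792, 1/90188560]; denominator coefficients [1, 18/77, 3/242].

Taylor coefficients needed (expand at 0): a_0 = -62/5, a_1 = 1/110, a_2 = -1/2420, a_3 = 1/26620, a_4 = -1/234256, a_5 = 7/12884080, a_6 = -21/283449760, a_7 = 3/283449760.
Write the denominator as Q(u) = 1 + q1*u + q2*u^2. Requiring Q*f - P = O(u^8) with deg P <= 5 kills the coefficients of u^6..u^7 in Q*f:
  u^6: a_6 + q1*a_5 + q2*a_4 = 0, i.e. -21/283449760 + (7/12884080)*q1 + (-1/234256)*q2 = 0.
  u^7: a_7 + q1*a_6 + q2*a_5 = 0, i.e. 3/283449760 + (-21/283449760)*q1 + (7/12884080)*q2 = 0.
Solving this linear system: q1 = 18/77, q2 = 3/242.
The numerator is Q*f truncated at degree 5: P0 = a_0 = -62/5; P1 = a_1 + q1*a_0 = -445/154; P2 = a_2 + q1*a_1 + q2*a_0 = -515/3388; P3 = a_3 + q1*a_2 + q2*a_1 = 1/18634; P4 = a_4 + q1*a_3 + q2*a_2 = -1/1639792; P5 = a_5 + q1*a_4 + q2*a_3 = 1/90188560.


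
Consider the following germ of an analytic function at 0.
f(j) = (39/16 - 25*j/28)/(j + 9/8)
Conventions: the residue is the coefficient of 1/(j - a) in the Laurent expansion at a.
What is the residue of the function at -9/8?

At the order-1 pole -9/8 set g(j) = (j - (-9/8))*f(j) = 39/16 - 25*j/28.
Simple pole: residue = g(a) at a = -9/8, which is 771/224.

The residue is 771/224.


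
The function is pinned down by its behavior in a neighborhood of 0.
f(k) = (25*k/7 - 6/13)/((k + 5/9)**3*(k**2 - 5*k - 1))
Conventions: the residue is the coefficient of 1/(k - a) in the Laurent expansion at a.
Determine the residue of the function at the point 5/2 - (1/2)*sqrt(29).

The residue is 1968076197/878479238 + (10514771595/25475897902)*sqrt(29).

The factor k**2 - 5*k - 1 splits as (k - a)(k - a') with a = 5/2 - (1/2)*sqrt(29), a' = 5/2 + (1/2)*sqrt(29). At the order-1 pole a set g(k) = (k - a)*f(k) = [(25*k/7 - 6/13)/(k + 5/9)**3] / (k - a').
Simple pole: residue = g(a) at a = 5/2 - (1/2)*sqrt(29), which is 1968076197/878479238 + (10514771595/25475897902)*sqrt(29).


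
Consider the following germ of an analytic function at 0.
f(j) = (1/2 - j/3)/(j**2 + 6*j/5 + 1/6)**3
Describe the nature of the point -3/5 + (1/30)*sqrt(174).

The denominator factor j**2 + 6*j/5 + 1/6 vanishes at -3/5 + (1/30)*sqrt(174) and appears to the power 3; the numerator there equals 7/10 - (1/90)*sqrt(174), nonzero, and no other factor vanishes.
Hence a pole whose order is the multiplicity, 3.

The point is a pole of order 3.


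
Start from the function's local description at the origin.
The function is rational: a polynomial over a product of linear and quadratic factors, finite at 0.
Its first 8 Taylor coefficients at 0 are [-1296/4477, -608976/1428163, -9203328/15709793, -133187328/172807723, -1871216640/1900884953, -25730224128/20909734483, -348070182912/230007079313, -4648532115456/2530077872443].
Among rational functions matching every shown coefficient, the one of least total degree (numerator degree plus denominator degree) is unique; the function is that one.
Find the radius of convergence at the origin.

The radius of convergence is 11/12.

No rational of total degree below 3 reproduces all 8 coefficients; solving the [1/2] Pade equations on them gives f(z) = (5*z/29 - 9/37)/(z - 11/12)**2, whose expansion matches every shown term.
Denominator factor (z - 11/12)^2: pole of order 2 at 11/12, modulus 11/12.
The radius of convergence is the smallest modulus among the singular points: 11/12.


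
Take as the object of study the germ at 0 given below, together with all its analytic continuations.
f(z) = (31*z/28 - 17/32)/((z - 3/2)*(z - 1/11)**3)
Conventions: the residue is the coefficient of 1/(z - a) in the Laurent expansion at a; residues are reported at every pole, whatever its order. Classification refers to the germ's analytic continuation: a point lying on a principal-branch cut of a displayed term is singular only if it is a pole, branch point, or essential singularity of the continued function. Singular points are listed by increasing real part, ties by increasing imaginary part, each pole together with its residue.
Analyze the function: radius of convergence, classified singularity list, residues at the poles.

Denominator factor (z - 3/2): pole of order 1 at 3/2, modulus 3/2.
Denominator factor (z - 1/11)^3: pole of order 3 at 1/11, modulus 1/11.
The radius of convergence is the smallest modulus among the singular points: 1/11.
At the order-3 pole 1/11 set g(z) = (z - (1/11))^3*f(z) = (31*z/28 - 17/32)/(z - 3/2).
Order-3 pole: residue = g''(a)/2; g''(1/11) = -336743/417074, so the residue is -336743/834148.
At the order-1 pole 3/2 set g(z) = (z - (3/2))*f(z) = (31*z/28 - 17/32)/(z - 1/11)**3.
Simple pole: residue = g(a) at a = 3/2, which is 336743/834148.
List the singular points by increasing real part (a conjugate pair: the negative imaginary part first).

Radius of convergence at 0: 1/11.
At 1/11: a pole of order 3; residue -336743/834148.
At 3/2: a pole of order 1; residue 336743/834148.


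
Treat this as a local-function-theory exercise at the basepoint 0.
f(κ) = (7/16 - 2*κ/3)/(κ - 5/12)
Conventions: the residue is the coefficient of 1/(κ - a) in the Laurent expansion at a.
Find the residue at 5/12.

At the order-1 pole 5/12 set g(κ) = (κ - (5/12))*f(κ) = 7/16 - 2*κ/3.
Simple pole: residue = g(a) at a = 5/12, which is 23/144.

The residue is 23/144.


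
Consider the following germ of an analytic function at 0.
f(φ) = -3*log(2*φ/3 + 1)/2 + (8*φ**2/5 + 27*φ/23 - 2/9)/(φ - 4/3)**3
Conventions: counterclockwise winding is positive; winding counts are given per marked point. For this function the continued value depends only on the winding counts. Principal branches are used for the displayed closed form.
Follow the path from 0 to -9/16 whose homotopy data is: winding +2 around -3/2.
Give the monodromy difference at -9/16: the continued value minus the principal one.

Continued minus principal equals -(6)*pi*i.

The rational part is single-valued and drops out of the difference; each branch term changes only by its own monodromy.
(-3/2)*log(1 - φ/(-3/2)): each positive loop around -3/2 adds 2*pi*i to the log, so winding +2 contributes (-3/2)*(2)*2*pi*i = -(6)*pi*i.
Summing the contributions at φ = -9/16 gives -(6)*pi*i.


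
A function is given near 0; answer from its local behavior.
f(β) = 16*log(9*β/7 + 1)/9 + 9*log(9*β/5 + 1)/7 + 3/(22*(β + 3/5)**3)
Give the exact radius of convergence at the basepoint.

The radius of convergence is 5/9.

Denominator factor (β + 3/5)^3: pole of order 3 at -3/5, modulus 3/5.
Branch term (16/9)*log(1 - β/(-7/9)): its argument vanishes at β = -7/9, a logarithmic branch point, modulus 7/9.
Branch term (9/7)*log(1 - β/(-5/9)): its argument vanishes at β = -5/9, a logarithmic branch point, modulus 5/9.
The radius of convergence is the smallest modulus among the singular points: 5/9.


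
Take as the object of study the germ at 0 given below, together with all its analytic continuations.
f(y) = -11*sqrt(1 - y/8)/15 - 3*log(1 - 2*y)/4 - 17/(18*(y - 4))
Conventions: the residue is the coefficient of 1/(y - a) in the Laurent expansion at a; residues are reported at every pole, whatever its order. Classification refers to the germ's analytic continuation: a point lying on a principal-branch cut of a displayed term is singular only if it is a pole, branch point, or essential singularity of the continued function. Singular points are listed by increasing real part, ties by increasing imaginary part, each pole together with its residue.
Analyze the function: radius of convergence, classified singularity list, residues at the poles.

Radius of convergence at 0: 1/2.
At 1/2: a logarithmic branch point.
At 4: a pole of order 1; residue -17/18.
At 8: an algebraic (square-root) branch point.

Denominator factor (y - 4): pole of order 1 at 4, modulus 4.
Branch term (-3/4)*log(1 - y/(1/2)): its argument vanishes at y = 1/2, a logarithmic branch point, modulus 1/2.
Branch term (-11/15)*sqrt(1 - y/(8)): its argument vanishes at y = 8, a square-root branch point, modulus 8.
The radius of convergence is the smallest modulus among the singular points: 1/2.
The branch terms are analytic at 4 and contribute nothing to the residue; only the rational part matters.
At the order-1 pole 4 set g(y) = (y - (4))*(rational part) = -17/18.
Simple pole: residue = g(a) at a = 4, which is -17/18.
List the singular points by increasing real part (a conjugate pair: the negative imaginary part first).


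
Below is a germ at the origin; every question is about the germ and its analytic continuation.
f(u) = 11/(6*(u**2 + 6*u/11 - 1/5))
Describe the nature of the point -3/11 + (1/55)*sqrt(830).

The denominator factor u**2 + 6*u/11 - 1/5 vanishes at -3/11 + (1/55)*sqrt(830) and appears to the power 1; the numerator there equals 11/6, nonzero, and no other factor vanishes.
Hence a pole whose order is the multiplicity, 1.

The point is a pole of order 1.


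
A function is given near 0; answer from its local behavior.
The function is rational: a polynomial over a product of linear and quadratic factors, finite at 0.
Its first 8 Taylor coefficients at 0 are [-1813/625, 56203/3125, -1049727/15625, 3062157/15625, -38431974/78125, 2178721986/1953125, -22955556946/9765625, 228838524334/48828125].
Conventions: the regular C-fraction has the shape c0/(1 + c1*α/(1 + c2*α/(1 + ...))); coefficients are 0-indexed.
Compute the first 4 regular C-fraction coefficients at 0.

Taylor coefficients (read off): a_0 = -1813/625, a_1 = 56203/3125, a_2 = -1049727/15625, a_3 = 3062157/15625.
c0 = a_0 = -1813/625. Peel one level at a time: if S = 1 + c*α/S' with S'(0) = 1, then c is the α-coefficient of S and S' = c*α/(S - 1).
S_1 = c0/f = 1 + (31/5)*α + (382/25)*α^2 + ...; c1 = 31/5.
S_2 = c1*α/(S_1 - 1) = 1 + (-382/155)*α + (73446/24025)*α^2 + ...; c2 = -382/155.
S_3 = c2*α/(S_2 - 1) = 1 + (36723/29605)*α + ...; c3 = 36723/29605.

The regular C-fraction coefficients are [-1813/625, 31/5, -382/155, 36723/29605].


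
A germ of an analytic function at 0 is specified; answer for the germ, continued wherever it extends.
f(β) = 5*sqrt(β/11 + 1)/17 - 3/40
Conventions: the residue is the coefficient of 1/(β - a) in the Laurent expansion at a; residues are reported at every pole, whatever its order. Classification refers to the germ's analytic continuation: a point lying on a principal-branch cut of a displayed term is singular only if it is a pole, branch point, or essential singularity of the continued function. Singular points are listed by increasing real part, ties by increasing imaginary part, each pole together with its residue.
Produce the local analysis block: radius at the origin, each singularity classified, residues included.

Branch term (5/17)*sqrt(1 - β/(-11)): its argument vanishes at β = -11, a square-root branch point, modulus 11.
The radius of convergence is the smallest modulus among the singular points: 11.

Radius of convergence at 0: 11.
At -11: an algebraic (square-root) branch point.


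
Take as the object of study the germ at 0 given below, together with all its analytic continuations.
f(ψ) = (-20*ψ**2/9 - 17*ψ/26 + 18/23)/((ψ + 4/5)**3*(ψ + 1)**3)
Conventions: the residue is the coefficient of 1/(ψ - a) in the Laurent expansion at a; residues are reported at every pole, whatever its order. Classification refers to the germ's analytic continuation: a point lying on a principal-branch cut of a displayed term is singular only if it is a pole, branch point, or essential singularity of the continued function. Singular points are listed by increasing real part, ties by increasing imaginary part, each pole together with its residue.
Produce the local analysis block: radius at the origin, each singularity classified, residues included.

Radius of convergence at 0: 4/5.
At -1: a pole of order 3; residue 42536875/5382.
At -4/5: a pole of order 3; residue -42536875/5382.

Denominator factor (ψ + 4/5)^3: pole of order 3 at -4/5, modulus 4/5.
Denominator factor (ψ + 1)^3: pole of order 3 at -1, modulus 1.
The radius of convergence is the smallest modulus among the singular points: 4/5.
At the order-3 pole -1 set g(ψ) = (ψ - (-1))^3*f(ψ) = (-20*ψ**2/9 - 17*ψ/26 + 18/23)/(ψ + 4/5)**3.
Order-3 pole: residue = g''(a)/2; g''(-1) = 42536875/2691, so the residue is 42536875/5382.
At the order-3 pole -4/5 set g(ψ) = (ψ - (-4/5))^3*f(ψ) = (-20*ψ**2/9 - 17*ψ/26 + 18/23)/(ψ + 1)**3.
Order-3 pole: residue = g''(a)/2; g''(-4/5) = -42536875/2691, so the residue is -42536875/5382.
List the singular points by increasing real part (a conjugate pair: the negative imaginary part first).


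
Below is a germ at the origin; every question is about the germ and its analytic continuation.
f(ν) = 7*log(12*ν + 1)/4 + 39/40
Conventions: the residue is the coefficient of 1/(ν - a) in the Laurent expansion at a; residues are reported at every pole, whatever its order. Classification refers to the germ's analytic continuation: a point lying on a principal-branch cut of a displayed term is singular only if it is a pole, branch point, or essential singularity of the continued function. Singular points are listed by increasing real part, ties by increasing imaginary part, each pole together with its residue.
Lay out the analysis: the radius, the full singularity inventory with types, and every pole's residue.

Branch term (7/4)*log(1 - ν/(-1/12)): its argument vanishes at ν = -1/12, a logarithmic branch point, modulus 1/12.
The radius of convergence is the smallest modulus among the singular points: 1/12.

Radius of convergence at 0: 1/12.
At -1/12: a logarithmic branch point.


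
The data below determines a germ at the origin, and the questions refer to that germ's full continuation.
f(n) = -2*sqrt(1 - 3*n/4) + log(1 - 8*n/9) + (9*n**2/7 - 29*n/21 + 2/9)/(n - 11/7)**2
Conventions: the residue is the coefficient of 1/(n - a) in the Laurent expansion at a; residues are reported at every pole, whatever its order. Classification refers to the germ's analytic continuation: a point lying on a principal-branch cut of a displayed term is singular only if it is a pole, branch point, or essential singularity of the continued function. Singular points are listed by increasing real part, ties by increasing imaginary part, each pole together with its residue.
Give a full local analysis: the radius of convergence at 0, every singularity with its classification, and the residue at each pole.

Radius of convergence at 0: 9/8.
At 9/8: a logarithmic branch point.
At 4/3: an algebraic (square-root) branch point.
At 11/7: a pole of order 2; residue 391/147.

Denominator factor (n - 11/7)^2: pole of order 2 at 11/7, modulus 11/7.
Branch term (1)*log(1 - n/(9/8)): its argument vanishes at n = 9/8, a logarithmic branch point, modulus 9/8.
Branch term (-2)*sqrt(1 - n/(4/3)): its argument vanishes at n = 4/3, a square-root branch point, modulus 4/3.
The radius of convergence is the smallest modulus among the singular points: 9/8.
The branch terms are analytic at 11/7 and contribute nothing to the residue; only the rational part matters.
At the order-2 pole 11/7 set g(n) = (n - (11/7))^2*(rational part) = 9*n**2/7 - 29*n/21 + 2/9.
Order-2 pole: residue = g'(a); g'(11/7) = 391/147, so the residue is 391/147.
List the singular points by increasing real part (a conjugate pair: the negative imaginary part first).


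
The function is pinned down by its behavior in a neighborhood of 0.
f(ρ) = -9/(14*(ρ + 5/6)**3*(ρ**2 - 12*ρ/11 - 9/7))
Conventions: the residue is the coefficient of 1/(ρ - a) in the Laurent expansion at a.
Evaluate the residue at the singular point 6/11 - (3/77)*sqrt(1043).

The factor ρ**2 - 12*ρ/11 - 9/7 splits as (ρ - a)(ρ - a') with a = 6/11 - (3/77)*sqrt(1043), a' = 6/11 + (3/77)*sqrt(1043). At the order-1 pole a set g(ρ) = (ρ - a)*f(ρ) = [-9/(14*(ρ + 5/6)**3)] / (ρ - a').
Simple pole: residue = g(a) at a = 6/11 - (3/77)*sqrt(1043), which is 49885846164/683797841 + (230199499530/101885878309)*sqrt(1043).

The residue is 49885846164/683797841 + (230199499530/101885878309)*sqrt(1043).


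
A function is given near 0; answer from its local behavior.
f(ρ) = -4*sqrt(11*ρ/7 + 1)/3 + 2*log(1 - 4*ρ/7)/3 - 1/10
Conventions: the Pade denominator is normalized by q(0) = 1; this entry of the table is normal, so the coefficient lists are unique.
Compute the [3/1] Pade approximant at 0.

Taylor coefficients needed (expand at 0): a_0 = -43/30, a_1 = -10/7, a_2 = 89/294, a_3 = -4505/12348, a_4 = 69109/230496.
Write the denominator as Q(ρ) = 1 + q1*ρ. Requiring Q*f - P = O(ρ^5) with deg P <= 3 kills the coefficients of ρ^4..ρ^4 in Q*f:
  ρ^4: a_4 + q1*a_3 = 0, i.e. 69109/230496 + (-4505/12348)*q1 = 0.
Solving this linear system: q1 = 207327/252280.
The numerator is Q*f truncated at degree 3: P0 = a_0 = -43/30; P1 = a_1 + q1*a_0 = -6575687/2522800; P2 = a_2 + q1*a_1 = -461603/529788; P3 = a_3 + q1*a_2 = -3689113/31787280.

The Pade approximant has numerator coefficients [-43/30, -6575687/2522800, -461603/529788, -3689113/31787280]; denominator coefficients [1, 207327/252280].


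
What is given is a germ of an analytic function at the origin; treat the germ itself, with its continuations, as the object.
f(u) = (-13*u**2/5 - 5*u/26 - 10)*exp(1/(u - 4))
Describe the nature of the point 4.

The exponent 1/(u - (4)) has a pole at 4, so exp(1/(u - (4))) takes every nonzero value near it: an essential singularity (not a pole of any order).

The point is an essential singularity.


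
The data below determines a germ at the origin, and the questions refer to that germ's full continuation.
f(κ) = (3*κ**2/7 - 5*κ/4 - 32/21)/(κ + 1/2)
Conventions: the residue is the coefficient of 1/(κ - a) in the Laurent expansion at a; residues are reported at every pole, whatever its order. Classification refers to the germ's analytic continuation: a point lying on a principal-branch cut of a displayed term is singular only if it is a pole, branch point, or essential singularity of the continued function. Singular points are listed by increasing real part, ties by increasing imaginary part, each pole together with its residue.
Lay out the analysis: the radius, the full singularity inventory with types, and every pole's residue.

Radius of convergence at 0: 1/2.
At -1/2: a pole of order 1; residue -19/24.

Denominator factor (κ + 1/2): pole of order 1 at -1/2, modulus 1/2.
The radius of convergence is the smallest modulus among the singular points: 1/2.
At the order-1 pole -1/2 set g(κ) = (κ - (-1/2))*f(κ) = 3*κ**2/7 - 5*κ/4 - 32/21.
Simple pole: residue = g(a) at a = -1/2, which is -19/24.


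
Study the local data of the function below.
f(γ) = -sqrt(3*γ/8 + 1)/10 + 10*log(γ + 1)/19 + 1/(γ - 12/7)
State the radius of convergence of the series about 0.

The radius of convergence is 1.

Denominator factor (γ - 12/7): pole of order 1 at 12/7, modulus 12/7.
Branch term (-1/10)*sqrt(1 - γ/(-8/3)): its argument vanishes at γ = -8/3, a square-root branch point, modulus 8/3.
Branch term (10/19)*log(1 - γ/(-1)): its argument vanishes at γ = -1, a logarithmic branch point, modulus 1.
The radius of convergence is the smallest modulus among the singular points: 1.


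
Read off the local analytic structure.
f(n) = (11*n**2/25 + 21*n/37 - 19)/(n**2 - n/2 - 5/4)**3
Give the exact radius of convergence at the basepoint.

Denominator factor (n**2 - n/2 - 5/4)^3: discriminant 21/4, real irrational roots 1/4 + (1/4)*sqrt(21) and 1/4 - (1/4)*sqrt(21); poles of order 3, moduli 1/4 + (1/4)*sqrt(21) and -1/4 + (1/4)*sqrt(21).
The radius of convergence is the smallest modulus among the singular points: -1/4 + (1/4)*sqrt(21).

The radius of convergence is -1/4 + (1/4)*sqrt(21).


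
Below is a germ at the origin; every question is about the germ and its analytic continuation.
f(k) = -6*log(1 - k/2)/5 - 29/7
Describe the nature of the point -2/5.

There is no denominator, hence no pole anywhere.
Branch term log(1 - k/(2)): argument at -2/5 is 6/5, nonzero, so -2/5 is not its branch point (a point on a principal cut is still regular for the continued germ).
So the germ continues analytically to -2/5.

The point is a regular point.


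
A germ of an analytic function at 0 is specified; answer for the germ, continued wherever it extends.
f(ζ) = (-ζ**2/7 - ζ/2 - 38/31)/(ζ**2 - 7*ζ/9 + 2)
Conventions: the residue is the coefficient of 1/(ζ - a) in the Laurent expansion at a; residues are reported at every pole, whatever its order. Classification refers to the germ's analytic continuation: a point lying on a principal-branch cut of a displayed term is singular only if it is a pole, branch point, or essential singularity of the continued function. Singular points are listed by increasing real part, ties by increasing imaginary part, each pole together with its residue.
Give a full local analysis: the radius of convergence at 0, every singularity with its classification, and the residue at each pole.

Radius of convergence at 0: sqrt(2).
At (7/18) - ((1/18)*sqrt(599))*i: a pole of order 1; residue (-11/36) - ((82805/4679388)*sqrt(599))*i.
At (7/18) + ((1/18)*sqrt(599))*i: a pole of order 1; residue (-11/36) + ((82805/4679388)*sqrt(599))*i.

Denominator factor (ζ**2 - 7*ζ/9 + 2): discriminant -599/81, complex-conjugate roots (7/18) + ((1/18)*sqrt(599))*i and (7/18) - ((1/18)*sqrt(599))*i; poles of order 1, moduli sqrt(2) and sqrt(2).
The radius of convergence is the smallest modulus among the singular points: sqrt(2).
The factor ζ**2 - 7*ζ/9 + 2 splits as (ζ - a)(ζ - a') with a = (7/18) - ((1/18)*sqrt(599))*i, a' = (7/18) + ((1/18)*sqrt(599))*i. At the order-1 pole a set g(ζ) = (ζ - a)*f(ζ) = [-ζ**2/7 - ζ/2 - 38/31] / (ζ - a').
Simple pole: residue = g(a) at a = (7/18) - ((1/18)*sqrt(599))*i, which is (-11/36) - ((82805/4679388)*sqrt(599))*i.
The factor ζ**2 - 7*ζ/9 + 2 splits as (ζ - a)(ζ - a') with a = (7/18) + ((1/18)*sqrt(599))*i, a' = (7/18) - ((1/18)*sqrt(599))*i. At the order-1 pole a set g(ζ) = (ζ - a)*f(ζ) = [-ζ**2/7 - ζ/2 - 38/31] / (ζ - a').
Simple pole: residue = g(a) at a = (7/18) + ((1/18)*sqrt(599))*i, which is (-11/36) + ((82805/4679388)*sqrt(599))*i.
List the singular points by increasing real part (a conjugate pair: the negative imaginary part first).


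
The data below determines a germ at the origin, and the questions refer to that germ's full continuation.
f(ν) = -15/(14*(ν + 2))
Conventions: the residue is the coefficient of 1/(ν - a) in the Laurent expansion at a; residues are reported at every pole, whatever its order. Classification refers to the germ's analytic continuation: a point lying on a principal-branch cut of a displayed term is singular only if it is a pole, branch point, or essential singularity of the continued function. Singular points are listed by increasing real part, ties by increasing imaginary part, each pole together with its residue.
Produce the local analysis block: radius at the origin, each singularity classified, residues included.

Radius of convergence at 0: 2.
At -2: a pole of order 1; residue -15/14.

Denominator factor (ν + 2): pole of order 1 at -2, modulus 2.
The radius of convergence is the smallest modulus among the singular points: 2.
At the order-1 pole -2 set g(ν) = (ν - (-2))*f(ν) = -15/14.
Simple pole: residue = g(a) at a = -2, which is -15/14.


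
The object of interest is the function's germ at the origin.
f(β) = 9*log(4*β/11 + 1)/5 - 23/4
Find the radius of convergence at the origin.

The radius of convergence is 11/4.

Branch term (9/5)*log(1 - β/(-11/4)): its argument vanishes at β = -11/4, a logarithmic branch point, modulus 11/4.
The radius of convergence is the smallest modulus among the singular points: 11/4.


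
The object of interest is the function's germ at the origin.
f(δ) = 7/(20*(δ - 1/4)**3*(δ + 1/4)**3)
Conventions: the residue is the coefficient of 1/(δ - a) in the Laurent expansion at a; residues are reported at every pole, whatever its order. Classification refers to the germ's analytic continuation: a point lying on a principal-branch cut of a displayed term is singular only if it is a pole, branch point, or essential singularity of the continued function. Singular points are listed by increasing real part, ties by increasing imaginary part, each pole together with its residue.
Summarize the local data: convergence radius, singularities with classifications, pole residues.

Denominator factor (δ + 1/4)^3: pole of order 3 at -1/4, modulus 1/4.
Denominator factor (δ - 1/4)^3: pole of order 3 at 1/4, modulus 1/4.
The radius of convergence is the smallest modulus among the singular points: 1/4.
At the order-3 pole -1/4 set g(δ) = (δ - (-1/4))^3*f(δ) = 7/(20*(δ - 1/4)**3).
Order-3 pole: residue = g''(a)/2; g''(-1/4) = -672/5, so the residue is -336/5.
At the order-3 pole 1/4 set g(δ) = (δ - (1/4))^3*f(δ) = 7/(20*(δ + 1/4)**3).
Order-3 pole: residue = g''(a)/2; g''(1/4) = 672/5, so the residue is 336/5.
List the singular points by increasing real part (a conjugate pair: the negative imaginary part first).

Radius of convergence at 0: 1/4.
At -1/4: a pole of order 3; residue -336/5.
At 1/4: a pole of order 3; residue 336/5.


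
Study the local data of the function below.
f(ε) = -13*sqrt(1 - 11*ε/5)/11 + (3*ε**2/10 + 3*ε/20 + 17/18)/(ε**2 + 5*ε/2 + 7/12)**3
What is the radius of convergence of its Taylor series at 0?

The radius of convergence is 5/4 - (1/12)*sqrt(141).

Denominator factor (ε**2 + 5*ε/2 + 7/12)^3: discriminant 47/12, real irrational roots -5/4 + (1/12)*sqrt(141) and -5/4 - (1/12)*sqrt(141); poles of order 3, moduli 5/4 - (1/12)*sqrt(141) and 5/4 + (1/12)*sqrt(141).
Branch term (-13/11)*sqrt(1 - ε/(5/11)): its argument vanishes at ε = 5/11, a square-root branch point, modulus 5/11.
The radius of convergence is the smallest modulus among the singular points: 5/4 - (1/12)*sqrt(141).


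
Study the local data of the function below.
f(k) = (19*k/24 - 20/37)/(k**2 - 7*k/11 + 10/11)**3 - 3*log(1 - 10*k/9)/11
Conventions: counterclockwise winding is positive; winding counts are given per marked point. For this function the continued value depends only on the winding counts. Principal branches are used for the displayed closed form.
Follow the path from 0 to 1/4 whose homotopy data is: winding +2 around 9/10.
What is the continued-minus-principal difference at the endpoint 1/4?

Continued minus principal equals -(12/11)*pi*i.

The rational part is single-valued and drops out of the difference; each branch term changes only by its own monodromy.
(-3/11)*log(1 - k/(9/10)): each positive loop around 9/10 adds 2*pi*i to the log, so winding +2 contributes (-3/11)*(2)*2*pi*i = -(12/11)*pi*i.
Summing the contributions at k = 1/4 gives -(12/11)*pi*i.


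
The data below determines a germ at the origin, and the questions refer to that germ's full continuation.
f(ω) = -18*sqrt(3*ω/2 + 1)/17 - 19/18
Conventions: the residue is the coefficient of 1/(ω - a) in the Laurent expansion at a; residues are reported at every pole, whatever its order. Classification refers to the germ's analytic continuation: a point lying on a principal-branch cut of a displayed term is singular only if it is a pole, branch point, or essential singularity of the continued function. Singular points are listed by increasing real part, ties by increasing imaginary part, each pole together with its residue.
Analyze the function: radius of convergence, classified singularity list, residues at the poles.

Radius of convergence at 0: 2/3.
At -2/3: an algebraic (square-root) branch point.

Branch term (-18/17)*sqrt(1 - ω/(-2/3)): its argument vanishes at ω = -2/3, a square-root branch point, modulus 2/3.
The radius of convergence is the smallest modulus among the singular points: 2/3.


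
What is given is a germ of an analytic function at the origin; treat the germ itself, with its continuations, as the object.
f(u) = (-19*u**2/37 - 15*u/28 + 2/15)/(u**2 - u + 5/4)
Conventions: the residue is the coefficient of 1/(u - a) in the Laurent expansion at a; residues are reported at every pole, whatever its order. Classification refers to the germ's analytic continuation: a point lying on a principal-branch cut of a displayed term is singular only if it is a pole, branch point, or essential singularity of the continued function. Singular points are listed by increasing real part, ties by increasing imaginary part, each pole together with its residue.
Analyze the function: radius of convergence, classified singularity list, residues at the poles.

Radius of convergence at 0: (1/2)*sqrt(5).
At (1/2) - (1)*i: a pole of order 1; residue (-1087/2072) + (7789/62160)*i.
At (1/2) + (1)*i: a pole of order 1; residue (-1087/2072) - (7789/62160)*i.

Denominator factor (u**2 - u + 5/4): discriminant -4, complex-conjugate roots (1/2) + (1)*i and (1/2) - (1)*i; poles of order 1, moduli (1/2)*sqrt(5) and (1/2)*sqrt(5).
The radius of convergence is the smallest modulus among the singular points: (1/2)*sqrt(5).
The factor u**2 - u + 5/4 splits as (u - a)(u - a') with a = (1/2) - (1)*i, a' = (1/2) + (1)*i. At the order-1 pole a set g(u) = (u - a)*f(u) = [-19*u**2/37 - 15*u/28 + 2/15] / (u - a').
Simple pole: residue = g(a) at a = (1/2) - (1)*i, which is (-1087/2072) + (7789/62160)*i.
The factor u**2 - u + 5/4 splits as (u - a)(u - a') with a = (1/2) + (1)*i, a' = (1/2) - (1)*i. At the order-1 pole a set g(u) = (u - a)*f(u) = [-19*u**2/37 - 15*u/28 + 2/15] / (u - a').
Simple pole: residue = g(a) at a = (1/2) + (1)*i, which is (-1087/2072) - (7789/62160)*i.
List the singular points by increasing real part (a conjugate pair: the negative imaginary part first).


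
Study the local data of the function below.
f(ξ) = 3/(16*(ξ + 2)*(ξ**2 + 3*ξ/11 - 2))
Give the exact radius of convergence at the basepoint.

Denominator factor (ξ + 2): pole of order 1 at -2, modulus 2.
Denominator factor (ξ**2 + 3*ξ/11 - 2): discriminant 977/121, real irrational roots -3/22 + (1/22)*sqrt(977) and -3/22 - (1/22)*sqrt(977); poles of order 1, moduli -3/22 + (1/22)*sqrt(977) and 3/22 + (1/22)*sqrt(977).
The radius of convergence is the smallest modulus among the singular points: -3/22 + (1/22)*sqrt(977).

The radius of convergence is -3/22 + (1/22)*sqrt(977).


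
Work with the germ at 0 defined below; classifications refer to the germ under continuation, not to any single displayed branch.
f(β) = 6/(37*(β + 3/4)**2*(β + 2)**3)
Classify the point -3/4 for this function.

The denominator factor β + 3/4 vanishes at -3/4 and appears to the power 2; the numerator there equals 6/37, nonzero, and no other factor vanishes.
Hence a pole whose order is the multiplicity, 2.

The point is a pole of order 2.


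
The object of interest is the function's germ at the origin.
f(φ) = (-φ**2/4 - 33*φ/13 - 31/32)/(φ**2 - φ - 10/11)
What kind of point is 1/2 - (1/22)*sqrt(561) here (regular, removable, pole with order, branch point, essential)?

The point is a pole of order 1.

The denominator factor φ**2 - φ - 10/11 vanishes at 1/2 - (1/22)*sqrt(561) and appears to the power 1; the numerator there equals -11853/4576 + (145/1144)*sqrt(561), nonzero, and no other factor vanishes.
Hence a pole whose order is the multiplicity, 1.


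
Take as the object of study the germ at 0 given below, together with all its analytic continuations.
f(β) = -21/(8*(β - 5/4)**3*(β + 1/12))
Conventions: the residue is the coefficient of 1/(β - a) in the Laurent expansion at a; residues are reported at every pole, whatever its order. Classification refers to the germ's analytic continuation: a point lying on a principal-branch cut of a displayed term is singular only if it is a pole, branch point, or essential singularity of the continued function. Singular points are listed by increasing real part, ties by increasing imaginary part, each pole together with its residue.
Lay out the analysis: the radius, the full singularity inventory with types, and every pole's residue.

Denominator factor (β + 1/12): pole of order 1 at -1/12, modulus 1/12.
Denominator factor (β - 5/4)^3: pole of order 3 at 5/4, modulus 5/4.
The radius of convergence is the smallest modulus among the singular points: 1/12.
At the order-1 pole -1/12 set g(β) = (β - (-1/12))*f(β) = -21/(8*(β - 5/4)**3).
Simple pole: residue = g(a) at a = -1/12, which is 567/512.
At the order-3 pole 5/4 set g(β) = (β - (5/4))^3*f(β) = -21/(8*(β + 1/12)).
Order-3 pole: residue = g''(a)/2; g''(5/4) = -567/256, so the residue is -567/512.
List the singular points by increasing real part (a conjugate pair: the negative imaginary part first).

Radius of convergence at 0: 1/12.
At -1/12: a pole of order 1; residue 567/512.
At 5/4: a pole of order 3; residue -567/512.


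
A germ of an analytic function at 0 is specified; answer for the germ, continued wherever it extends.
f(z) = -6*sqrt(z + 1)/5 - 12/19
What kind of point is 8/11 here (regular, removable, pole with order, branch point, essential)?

The point is a regular point.

There is no denominator, hence no pole anywhere.
Branch term sqrt(1 - z/(-1)): argument at 8/11 is 19/11, nonzero, so 8/11 is not its branch point (a point on a principal cut is still regular for the continued germ).
So the germ continues analytically to 8/11.


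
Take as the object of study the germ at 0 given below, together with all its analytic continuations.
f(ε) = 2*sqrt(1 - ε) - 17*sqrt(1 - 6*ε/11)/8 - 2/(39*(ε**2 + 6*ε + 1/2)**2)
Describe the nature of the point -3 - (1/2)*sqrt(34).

The denominator factor ε**2 + 6*ε + 1/2 vanishes at -3 - (1/2)*sqrt(34) and appears to the power 2; the numerator there equals -2/39, nonzero, and no other factor vanishes.
The branch terms are analytic at this point.
Hence a pole whose order is the multiplicity, 2.

The point is a pole of order 2.


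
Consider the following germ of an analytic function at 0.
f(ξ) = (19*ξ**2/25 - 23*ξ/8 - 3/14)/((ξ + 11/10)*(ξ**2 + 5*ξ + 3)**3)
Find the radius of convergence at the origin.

The radius of convergence is 5/2 - (1/2)*sqrt(13).

Denominator factor (ξ + 11/10): pole of order 1 at -11/10, modulus 11/10.
Denominator factor (ξ**2 + 5*ξ + 3)^3: discriminant 13, real irrational roots -5/2 + (1/2)*sqrt(13) and -5/2 - (1/2)*sqrt(13); poles of order 3, moduli 5/2 - (1/2)*sqrt(13) and 5/2 + (1/2)*sqrt(13).
The radius of convergence is the smallest modulus among the singular points: 5/2 - (1/2)*sqrt(13).


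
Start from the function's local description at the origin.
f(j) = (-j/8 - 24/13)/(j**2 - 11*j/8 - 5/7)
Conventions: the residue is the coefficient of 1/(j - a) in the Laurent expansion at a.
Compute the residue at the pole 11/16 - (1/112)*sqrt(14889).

The residue is -1/16 + (3215/442416)*sqrt(14889).

The factor j**2 - 11*j/8 - 5/7 splits as (j - a)(j - a') with a = 11/16 - (1/112)*sqrt(14889), a' = 11/16 + (1/112)*sqrt(14889). At the order-1 pole a set g(j) = (j - a)*f(j) = [-j/8 - 24/13] / (j - a').
Simple pole: residue = g(a) at a = 11/16 - (1/112)*sqrt(14889), which is -1/16 + (3215/442416)*sqrt(14889).


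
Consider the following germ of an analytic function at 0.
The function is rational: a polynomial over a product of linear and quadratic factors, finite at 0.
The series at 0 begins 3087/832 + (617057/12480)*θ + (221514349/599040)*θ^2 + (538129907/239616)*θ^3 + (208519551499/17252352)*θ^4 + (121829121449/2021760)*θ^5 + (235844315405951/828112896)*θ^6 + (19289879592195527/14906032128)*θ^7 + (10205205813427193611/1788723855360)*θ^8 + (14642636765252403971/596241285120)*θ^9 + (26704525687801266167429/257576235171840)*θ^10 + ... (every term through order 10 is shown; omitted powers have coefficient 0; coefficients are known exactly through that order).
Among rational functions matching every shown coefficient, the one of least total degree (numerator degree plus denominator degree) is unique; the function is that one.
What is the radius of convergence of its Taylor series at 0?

No rational of total degree below 9 reproduces all 11 coefficients; solving the [2/7] Pade equations on them gives f(θ) = (24*θ**2/35 - 19*θ/15 - 9/26)/((θ - 2/7)**3*(θ**2 - 5*θ/6 - 2)**2), whose expansion matches every shown term.
Denominator factor (θ**2 - 5*θ/6 - 2)^2: discriminant 313/36, real irrational roots 5/12 + (1/12)*sqrt(313) and 5/12 - (1/12)*sqrt(313); poles of order 2, moduli 5/12 + (1/12)*sqrt(313) and -5/12 + (1/12)*sqrt(313).
Denominator factor (θ - 2/7)^3: pole of order 3 at 2/7, modulus 2/7.
The radius of convergence is the smallest modulus among the singular points: 2/7.

The radius of convergence is 2/7.
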